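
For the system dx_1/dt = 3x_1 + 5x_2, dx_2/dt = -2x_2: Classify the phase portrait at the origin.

A = [[3,5],[0,-2]]; det(A-λI) = λ^2 - λ - 6.
λ = 3, -2: opposite signs.

saddle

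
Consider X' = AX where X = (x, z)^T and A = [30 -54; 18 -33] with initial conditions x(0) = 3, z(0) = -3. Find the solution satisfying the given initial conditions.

x(t) = 30e^(3t) - 27e^(-6t), z(t) = 15e^(3t) - 18e^(-6t)

Coefficient matrix A = [[30, -54], [18, -33]].
Characteristic polynomial det(A - λI) = λ^2 + 3λ - 18 = 0.
Eigenvalues λ = 3, -6.
For λ=3: (A-λI) row 1 is [27, -54], so an eigenvector is (2, 1).
For λ=-6: (A-λI) row 1 is [36, -54], so an eigenvector is (-3, -2).
General solution: K_1e^(3t)(2,1) + K_2e^(-6t)(-3,-2).
Applying x(0)=3, z(0)=-3 gives K_1=15, K_2=9.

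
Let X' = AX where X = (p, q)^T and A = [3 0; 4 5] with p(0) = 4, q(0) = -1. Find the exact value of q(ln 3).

A = [[3,0],[4,5]]; eigenvalues λ = 5, 3.
Eigenvectors: (0,-1) for λ=5, (1,-2) for λ=3.
From the initial condition, c_1 = -7, c_2 = 4.
q(ln 3) = (-7)(3^5)(-1) + (4)(3^3)(-2) = 1485.

1485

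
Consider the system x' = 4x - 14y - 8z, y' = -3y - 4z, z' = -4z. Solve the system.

x(t) = C_1e^(4t) + 8C_2e^(-4t) + 2C_3e^(-3t), y(t) = 4C_2e^(-4t) + C_3e^(-3t), z(t) = C_2e^(-4t)

Coefficient matrix A = [[4, -14, -8], [0, -3, -4], [0, 0, -4]].
det(A - λI) = 0 gives eigenvalues λ = 4, -4, -3.
For λ=4: eigenvector (1,0,0).
For λ=-4: eigenvector (8,4,1).
For λ=-3: eigenvector (2,1,0).
General solution: C_1e^(4t)(1,0,0) + C_2e^(-4t)(8,4,1) + C_3e^(-3t)(2,1,0).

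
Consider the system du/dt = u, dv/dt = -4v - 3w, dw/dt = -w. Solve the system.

Coefficient matrix A = [[1, 0, 0], [0, -4, -3], [0, 0, -1]].
det(A - λI) = 0 gives eigenvalues λ = 1, -4, -1.
For λ=1: eigenvector (1,0,0).
For λ=-4: eigenvector (0,1,0).
For λ=-1: eigenvector (0,-1,1).
General solution: K_1e^(t)(1,0,0) + K_2e^(-4t)(0,1,0) + K_3e^(-t)(0,-1,1).

u(t) = K_1e^(t), v(t) = K_2e^(-4t) - K_3e^(-t), w(t) = K_3e^(-t)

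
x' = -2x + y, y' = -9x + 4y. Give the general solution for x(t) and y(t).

x(t) = -C_1e^(t) - C_2te^(t) + C_2e^(t), y(t) = -3C_1e^(t) - 3C_2te^(t) + 2C_2e^(t)

Coefficient matrix A = [[-2, 1], [-9, 4]].
Characteristic polynomial det(A - λI) = λ^2 - 2λ + 1 = 0.
Single eigenvalue λ = 1 with algebraic multiplicity 2.
Eigenvector v = (-1,-3); generalized eigenvector w with (A-λI)w=v is (1,2).
General solution: e^(t)[C_1·v + C_2·(t·v + w)].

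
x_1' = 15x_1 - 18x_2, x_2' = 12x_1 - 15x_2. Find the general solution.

x_1(t) = -3c_1e^(3t) - c_2e^(-3t), x_2(t) = -2c_1e^(3t) - c_2e^(-3t)

Coefficient matrix A = [[15, -18], [12, -15]].
Characteristic polynomial det(A - λI) = λ^2 - 9 = 0.
Eigenvalues λ = 3, -3.
For λ=3: (A-λI) row 1 is [12, -18], so an eigenvector is (-3, -2).
For λ=-3: (A-λI) row 1 is [18, -18], so an eigenvector is (-1, -1).
General solution: c_1e^(3t)(-3,-2) + c_2e^(-3t)(-1,-1).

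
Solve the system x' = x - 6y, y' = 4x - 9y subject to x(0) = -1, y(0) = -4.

Coefficient matrix A = [[1, -6], [4, -9]].
Characteristic polynomial det(A - λI) = λ^2 + 8λ + 15 = 0.
Eigenvalues λ = -3, -5.
For λ=-3: (A-λI) row 1 is [4, -6], so an eigenvector is (3, 2).
For λ=-5: (A-λI) row 1 is [6, -6], so an eigenvector is (1, 1).
General solution: K_1e^(-3t)(3,2) + K_2e^(-5t)(1,1).
Applying x(0)=-1, y(0)=-4 gives K_1=3, K_2=-10.

x(t) = 9e^(-3t) - 10e^(-5t), y(t) = 6e^(-3t) - 10e^(-5t)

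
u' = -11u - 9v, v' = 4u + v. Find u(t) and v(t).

Coefficient matrix A = [[-11, -9], [4, 1]].
Characteristic polynomial det(A - λI) = λ^2 + 10λ + 25 = 0.
Single eigenvalue λ = -5 with algebraic multiplicity 2.
Eigenvector v = (-3,2); generalized eigenvector w with (A-λI)w=v is (2,-1).
General solution: e^(-5t)[K_1·v + K_2·(t·v + w)].

u(t) = -3K_1e^(-5t) - 3K_2te^(-5t) + 2K_2e^(-5t), v(t) = 2K_1e^(-5t) + 2K_2te^(-5t) - K_2e^(-5t)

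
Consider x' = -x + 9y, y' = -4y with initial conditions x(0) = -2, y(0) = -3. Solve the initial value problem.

Coefficient matrix A = [[-1, 9], [0, -4]].
Characteristic polynomial det(A - λI) = λ^2 + 5λ + 4 = 0.
Eigenvalues λ = -4, -1.
For λ=-4: (A-λI) row 1 is [3, 9], so an eigenvector is (-3, 1).
For λ=-1: (A-λI) row 1 is [0, 9], so an eigenvector is (1, 0).
General solution: c_1e^(-4t)(-3,1) + c_2e^(-t)(1,0).
Applying x(0)=-2, y(0)=-3 gives c_1=-3, c_2=-11.

x(t) = -11e^(-t) + 9e^(-4t), y(t) = -3e^(-4t)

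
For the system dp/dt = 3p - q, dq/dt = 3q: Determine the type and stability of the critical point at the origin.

unstable improper node

A = [[3,-1],[0,3]]; det(A-λI) = λ^2 - 6λ + 9.
repeated λ = 3 with a single eigenvector.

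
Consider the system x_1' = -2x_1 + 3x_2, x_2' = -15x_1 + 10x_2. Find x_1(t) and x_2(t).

x_1(t) = -c_1e^(4t)cos(3t) - c_2e^(4t)sin(3t), x_2(t) = c_1e^(4t)sin(3t) - 2c_1e^(4t)cos(3t) - 2c_2e^(4t)sin(3t) - c_2e^(4t)cos(3t)

Coefficient matrix A = [[-2, 3], [-15, 10]].
Characteristic polynomial det(A - λI) = λ^2 - 8λ + 25 = 0.
Eigenvalues λ = 4 ± 3i (complex conjugate pair).
For λ=4+3i: an eigenvector is (-1,-2) - i(0,1) = (-1, -2 - i).
A real fundamental pair from Re and Im of e^((4+3i)t)v: X_1 = e^(4t)(cos(3t)·(-1,-2) + sin(3t)·(0,1)), X_2 = e^(4t)(sin(3t)·(-1,-2) - cos(3t)·(0,1)).
General solution: c_1X_1 + c_2X_2.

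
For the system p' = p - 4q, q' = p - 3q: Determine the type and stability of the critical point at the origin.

A = [[1,-4],[1,-3]]; det(A-λI) = λ^2 + 2λ + 1.
repeated λ = -1 with a single eigenvector.

stable improper node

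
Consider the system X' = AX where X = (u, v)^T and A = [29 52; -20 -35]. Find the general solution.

Coefficient matrix A = [[29, 52], [-20, -35]].
Characteristic polynomial det(A - λI) = λ^2 + 6λ + 25 = 0.
Eigenvalues λ = -3 ± 4i (complex conjugate pair).
For λ=-3+4i: an eigenvector is (2,-1) - i(3,-2) = (2 - 3i, -1 + 2i).
A real fundamental pair from Re and Im of e^((-3+4i)t)v: X_1 = e^(-3t)(cos(4t)·(2,-1) + sin(4t)·(3,-2)), X_2 = e^(-3t)(sin(4t)·(2,-1) - cos(4t)·(3,-2)).
General solution: K_1X_1 + K_2X_2.

u(t) = 3K_1e^(-3t)sin(4t) + 2K_1e^(-3t)cos(4t) + 2K_2e^(-3t)sin(4t) - 3K_2e^(-3t)cos(4t), v(t) = -2K_1e^(-3t)sin(4t) - K_1e^(-3t)cos(4t) - K_2e^(-3t)sin(4t) + 2K_2e^(-3t)cos(4t)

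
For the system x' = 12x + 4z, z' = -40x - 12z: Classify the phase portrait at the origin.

A = [[12,4],[-40,-12]]; det(A-λI) = λ^2 + 16.
λ = 0 ± 4i: zero real part.

center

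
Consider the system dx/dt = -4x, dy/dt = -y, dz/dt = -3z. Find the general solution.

x(t) = K_1e^(-4t), y(t) = K_3e^(-t), z(t) = K_2e^(-3t)

Coefficient matrix A = [[-4, 0, 0], [0, -1, 0], [0, 0, -3]].
det(A - λI) = 0 gives eigenvalues λ = -4, -3, -1.
For λ=-4: eigenvector (1,0,0).
For λ=-3: eigenvector (0,0,1).
For λ=-1: eigenvector (0,1,0).
General solution: K_1e^(-4t)(1,0,0) + K_2e^(-3t)(0,0,1) + K_3e^(-t)(0,1,0).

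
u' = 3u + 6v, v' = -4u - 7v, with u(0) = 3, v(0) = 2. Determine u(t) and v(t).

u(t) = 15e^(-t) - 12e^(-3t), v(t) = -10e^(-t) + 12e^(-3t)

Coefficient matrix A = [[3, 6], [-4, -7]].
Characteristic polynomial det(A - λI) = λ^2 + 4λ + 3 = 0.
Eigenvalues λ = -3, -1.
For λ=-3: (A-λI) row 1 is [6, 6], so an eigenvector is (-1, 1).
For λ=-1: (A-λI) row 1 is [4, 6], so an eigenvector is (3, -2).
General solution: K_1e^(-3t)(-1,1) + K_2e^(-t)(3,-2).
Applying u(0)=3, v(0)=2 gives K_1=12, K_2=5.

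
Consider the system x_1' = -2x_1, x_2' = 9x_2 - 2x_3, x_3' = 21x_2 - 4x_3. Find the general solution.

Coefficient matrix A = [[-2, 0, 0], [0, 9, -2], [0, 21, -4]].
det(A - λI) = 0 gives eigenvalues λ = 2, 3, -2.
For λ=2: eigenvector (0,2,7).
For λ=3: eigenvector (0,1,3).
For λ=-2: eigenvector (1,0,0).
General solution: K_1e^(2t)(0,2,7) + K_2e^(3t)(0,1,3) + K_3e^(-2t)(1,0,0).

x_1(t) = K_3e^(-2t), x_2(t) = 2K_1e^(2t) + K_2e^(3t), x_3(t) = 7K_1e^(2t) + 3K_2e^(3t)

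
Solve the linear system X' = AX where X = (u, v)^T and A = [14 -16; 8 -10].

Coefficient matrix A = [[14, -16], [8, -10]].
Characteristic polynomial det(A - λI) = λ^2 - 4λ - 12 = 0.
Eigenvalues λ = 6, -2.
For λ=6: (A-λI) row 1 is [8, -16], so an eigenvector is (-2, -1).
For λ=-2: (A-λI) row 1 is [16, -16], so an eigenvector is (-1, -1).
General solution: C_1e^(6t)(-2,-1) + C_2e^(-2t)(-1,-1).

u(t) = -2C_1e^(6t) - C_2e^(-2t), v(t) = -C_1e^(6t) - C_2e^(-2t)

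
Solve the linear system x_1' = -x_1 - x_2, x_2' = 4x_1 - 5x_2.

Coefficient matrix A = [[-1, -1], [4, -5]].
Characteristic polynomial det(A - λI) = λ^2 + 6λ + 9 = 0.
Single eigenvalue λ = -3 with algebraic multiplicity 2.
Eigenvector v = (-1,-2); generalized eigenvector w with (A-λI)w=v is (1,3).
General solution: e^(-3t)[c_1·v + c_2·(t·v + w)].

x_1(t) = -c_1e^(-3t) - c_2te^(-3t) + c_2e^(-3t), x_2(t) = -2c_1e^(-3t) - 2c_2te^(-3t) + 3c_2e^(-3t)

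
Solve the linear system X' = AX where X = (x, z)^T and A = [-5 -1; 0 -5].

Coefficient matrix A = [[-5, -1], [0, -5]].
Characteristic polynomial det(A - λI) = λ^2 + 10λ + 25 = 0.
Single eigenvalue λ = -5 with algebraic multiplicity 2.
Eigenvector v = (-1,0); generalized eigenvector w with (A-λI)w=v is (-2,1).
General solution: e^(-5t)[c_1·v + c_2·(t·v + w)].

x(t) = -c_1e^(-5t) - c_2te^(-5t) - 2c_2e^(-5t), z(t) = c_2e^(-5t)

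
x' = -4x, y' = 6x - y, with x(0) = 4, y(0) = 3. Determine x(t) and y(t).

x(t) = 4e^(-4t), y(t) = 11e^(-t) - 8e^(-4t)

Coefficient matrix A = [[-4, 0], [6, -1]].
Characteristic polynomial det(A - λI) = λ^2 + 5λ + 4 = 0.
Eigenvalues λ = -1, -4.
For λ=-1: (A-λI) row 1 is [-3, 0], so an eigenvector is (0, -1).
For λ=-4: (A-λI) row 2 is [6, 3], so an eigenvector is (1, -2).
General solution: C_1e^(-t)(0,-1) + C_2e^(-4t)(1,-2).
Applying x(0)=4, y(0)=3 gives C_1=-11, C_2=4.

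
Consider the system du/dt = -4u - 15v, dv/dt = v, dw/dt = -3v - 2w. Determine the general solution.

Coefficient matrix A = [[-4, -15, 0], [0, 1, 0], [0, -3, -2]].
det(A - λI) = 0 gives eigenvalues λ = 1, -4, -2.
For λ=1: eigenvector (-3,1,-1).
For λ=-4: eigenvector (1,0,0).
For λ=-2: eigenvector (0,0,1).
General solution: C_1e^(t)(-3,1,-1) + C_2e^(-4t)(1,0,0) + C_3e^(-2t)(0,0,1).

u(t) = -3C_1e^(t) + C_2e^(-4t), v(t) = C_1e^(t), w(t) = -C_1e^(t) + C_3e^(-2t)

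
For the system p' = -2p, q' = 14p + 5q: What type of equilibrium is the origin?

saddle

A = [[-2,0],[14,5]]; det(A-λI) = λ^2 - 3λ - 10.
λ = -2, 5: opposite signs.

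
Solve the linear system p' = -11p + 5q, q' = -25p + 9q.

Coefficient matrix A = [[-11, 5], [-25, 9]].
Characteristic polynomial det(A - λI) = λ^2 + 2λ + 26 = 0.
Eigenvalues λ = -1 ± 5i (complex conjugate pair).
For λ=-1+5i: an eigenvector is (1,2) - i(0,-1) = (1, 2 + i).
A real fundamental pair from Re and Im of e^((-1+5i)t)v: X_1 = e^(-t)(cos(5t)·(1,2) + sin(5t)·(0,-1)), X_2 = e^(-t)(sin(5t)·(1,2) - cos(5t)·(0,-1)).
General solution: c_1X_1 + c_2X_2.

p(t) = c_1e^(-t)cos(5t) + c_2e^(-t)sin(5t), q(t) = -c_1e^(-t)sin(5t) + 2c_1e^(-t)cos(5t) + 2c_2e^(-t)sin(5t) + c_2e^(-t)cos(5t)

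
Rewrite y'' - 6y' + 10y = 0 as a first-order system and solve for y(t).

y(t) = c_1e^(3t)cos(t) + c_2e^(3t)sin(t)

Let x_1 = y, x_2 = y'. Then x_1' = x_2 and x_2' = -10x_1 + 6x_2.
A = [[0,1],[-10,6]]; det(A-λI) = λ^2 - 6λ + 10.
Eigenvalues λ = 3 ± i.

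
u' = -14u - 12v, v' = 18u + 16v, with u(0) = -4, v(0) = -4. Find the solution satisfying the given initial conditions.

u(t) = 16e^(4t) - 20e^(-2t), v(t) = -24e^(4t) + 20e^(-2t)

Coefficient matrix A = [[-14, -12], [18, 16]].
Characteristic polynomial det(A - λI) = λ^2 - 2λ - 8 = 0.
Eigenvalues λ = 4, -2.
For λ=4: (A-λI) row 1 is [-18, -12], so an eigenvector is (2, -3).
For λ=-2: (A-λI) row 1 is [-12, -12], so an eigenvector is (-1, 1).
General solution: C_1e^(4t)(2,-3) + C_2e^(-2t)(-1,1).
Applying u(0)=-4, v(0)=-4 gives C_1=8, C_2=20.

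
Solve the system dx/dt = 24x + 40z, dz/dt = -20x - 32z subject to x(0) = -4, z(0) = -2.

Coefficient matrix A = [[24, 40], [-20, -32]].
Characteristic polynomial det(A - λI) = λ^2 + 8λ + 32 = 0.
Eigenvalues λ = -4 ± 4i (complex conjugate pair).
For λ=-4+4i: an eigenvector is (3,-2) - i(1,-1) = (3 - i, -2 + i).
A real fundamental pair from Re and Im of e^((-4+4i)t)v: X_1 = e^(-4t)(cos(4t)·(3,-2) + sin(4t)·(1,-1)), X_2 = e^(-4t)(sin(4t)·(3,-2) - cos(4t)·(1,-1)).
General solution: C_1X_1 + C_2X_2.
Applying x(0)=-4, z(0)=-2 gives C_1=-6, C_2=-14.

x(t) = -48e^(-4t)sin(4t) - 4e^(-4t)cos(4t), z(t) = 34e^(-4t)sin(4t) - 2e^(-4t)cos(4t)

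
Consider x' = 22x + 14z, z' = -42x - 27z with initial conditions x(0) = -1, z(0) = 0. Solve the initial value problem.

x(t) = -4e^(t) + 3e^(-6t), z(t) = 6e^(t) - 6e^(-6t)

Coefficient matrix A = [[22, 14], [-42, -27]].
Characteristic polynomial det(A - λI) = λ^2 + 5λ - 6 = 0.
Eigenvalues λ = -6, 1.
For λ=-6: (A-λI) row 1 is [28, 14], so an eigenvector is (-1, 2).
For λ=1: (A-λI) row 1 is [21, 14], so an eigenvector is (-2, 3).
General solution: C_1e^(-6t)(-1,2) + C_2e^(t)(-2,3).
Applying x(0)=-1, z(0)=0 gives C_1=-3, C_2=2.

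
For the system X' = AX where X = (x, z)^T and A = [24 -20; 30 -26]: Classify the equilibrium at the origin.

A = [[24,-20],[30,-26]]; det(A-λI) = λ^2 + 2λ - 24.
λ = 4, -6: opposite signs.

saddle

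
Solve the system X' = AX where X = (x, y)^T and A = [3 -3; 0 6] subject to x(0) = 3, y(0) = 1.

Coefficient matrix A = [[3, -3], [0, 6]].
Characteristic polynomial det(A - λI) = λ^2 - 9λ + 18 = 0.
Eigenvalues λ = 3, 6.
For λ=3: (A-λI) row 1 is [0, -3], so an eigenvector is (-1, 0).
For λ=6: (A-λI) row 1 is [-3, -3], so an eigenvector is (1, -1).
General solution: C_1e^(3t)(-1,0) + C_2e^(6t)(1,-1).
Applying x(0)=3, y(0)=1 gives C_1=-4, C_2=-1.

x(t) = -e^(6t) + 4e^(3t), y(t) = e^(6t)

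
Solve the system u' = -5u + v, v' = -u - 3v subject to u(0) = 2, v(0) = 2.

u(t) = 2e^(-4t), v(t) = 2e^(-4t)

Coefficient matrix A = [[-5, 1], [-1, -3]].
Characteristic polynomial det(A - λI) = λ^2 + 8λ + 16 = 0.
Single eigenvalue λ = -4 with algebraic multiplicity 2.
Eigenvector v = (1,1); generalized eigenvector w with (A-λI)w=v is (-3,-2).
General solution: e^(-4t)[C_1·v + C_2·(t·v + w)].
Applying u(0)=2, v(0)=2 gives C_1=2, C_2=0.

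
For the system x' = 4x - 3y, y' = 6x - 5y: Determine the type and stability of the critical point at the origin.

A = [[4,-3],[6,-5]]; det(A-λI) = λ^2 + λ - 2.
λ = -2, 1: opposite signs.

saddle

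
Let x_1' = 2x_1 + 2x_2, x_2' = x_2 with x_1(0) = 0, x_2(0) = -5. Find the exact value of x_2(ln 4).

-20

A = [[2,2],[0,1]]; eigenvalues λ = 1, 2.
Eigenvectors: (-2,1) for λ=1, (-1,0) for λ=2.
From the initial condition, c_1 = -5, c_2 = 10.
x_2(ln 4) = (-5)(4^1)(1) + (10)(4^2)(0) = -20.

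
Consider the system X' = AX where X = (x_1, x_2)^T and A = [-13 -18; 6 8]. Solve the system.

x_1(t) = -3K_1e^(-t) - 2K_2e^(-4t), x_2(t) = 2K_1e^(-t) + K_2e^(-4t)

Coefficient matrix A = [[-13, -18], [6, 8]].
Characteristic polynomial det(A - λI) = λ^2 + 5λ + 4 = 0.
Eigenvalues λ = -1, -4.
For λ=-1: (A-λI) row 1 is [-12, -18], so an eigenvector is (-3, 2).
For λ=-4: (A-λI) row 1 is [-9, -18], so an eigenvector is (-2, 1).
General solution: K_1e^(-t)(-3,2) + K_2e^(-4t)(-2,1).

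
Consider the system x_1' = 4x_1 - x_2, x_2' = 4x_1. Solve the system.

Coefficient matrix A = [[4, -1], [4, 0]].
Characteristic polynomial det(A - λI) = λ^2 - 4λ + 4 = 0.
Single eigenvalue λ = 2 with algebraic multiplicity 2.
Eigenvector v = (1,2); generalized eigenvector w with (A-λI)w=v is (-1,-3).
General solution: e^(2t)[C_1·v + C_2·(t·v + w)].

x_1(t) = C_1e^(2t) + C_2te^(2t) - C_2e^(2t), x_2(t) = 2C_1e^(2t) + 2C_2te^(2t) - 3C_2e^(2t)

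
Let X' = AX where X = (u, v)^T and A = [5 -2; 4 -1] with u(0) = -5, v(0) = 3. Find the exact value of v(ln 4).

-768

A = [[5,-2],[4,-1]]; eigenvalues λ = 1, 3.
Eigenvectors: (-1,-2) for λ=1, (-1,-1) for λ=3.
From the initial condition, c_1 = -8, c_2 = 13.
v(ln 4) = (-8)(4^1)(-2) + (13)(4^3)(-1) = -768.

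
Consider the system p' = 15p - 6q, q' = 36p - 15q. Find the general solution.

p(t) = -c_1e^(3t) - c_2e^(-3t), q(t) = -2c_1e^(3t) - 3c_2e^(-3t)

Coefficient matrix A = [[15, -6], [36, -15]].
Characteristic polynomial det(A - λI) = λ^2 - 9 = 0.
Eigenvalues λ = 3, -3.
For λ=3: (A-λI) row 1 is [12, -6], so an eigenvector is (-1, -2).
For λ=-3: (A-λI) row 1 is [18, -6], so an eigenvector is (-1, -3).
General solution: c_1e^(3t)(-1,-2) + c_2e^(-3t)(-1,-3).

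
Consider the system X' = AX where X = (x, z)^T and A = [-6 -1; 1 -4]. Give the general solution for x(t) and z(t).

Coefficient matrix A = [[-6, -1], [1, -4]].
Characteristic polynomial det(A - λI) = λ^2 + 10λ + 25 = 0.
Single eigenvalue λ = -5 with algebraic multiplicity 2.
Eigenvector v = (1,-1); generalized eigenvector w with (A-λI)w=v is (-2,1).
General solution: e^(-5t)[K_1·v + K_2·(t·v + w)].

x(t) = K_1e^(-5t) + K_2te^(-5t) - 2K_2e^(-5t), z(t) = -K_1e^(-5t) - K_2te^(-5t) + K_2e^(-5t)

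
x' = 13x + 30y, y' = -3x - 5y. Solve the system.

Coefficient matrix A = [[13, 30], [-3, -5]].
Characteristic polynomial det(A - λI) = λ^2 - 8λ + 25 = 0.
Eigenvalues λ = 4 ± 3i (complex conjugate pair).
For λ=4+3i: an eigenvector is (3,-1) - i(-1,0) = (3 + i, -1).
A real fundamental pair from Re and Im of e^((4+3i)t)v: X_1 = e^(4t)(cos(3t)·(3,-1) + sin(3t)·(-1,0)), X_2 = e^(4t)(sin(3t)·(3,-1) - cos(3t)·(-1,0)).
General solution: c_1X_1 + c_2X_2.

x(t) = -c_1e^(4t)sin(3t) + 3c_1e^(4t)cos(3t) + 3c_2e^(4t)sin(3t) + c_2e^(4t)cos(3t), y(t) = -c_1e^(4t)cos(3t) - c_2e^(4t)sin(3t)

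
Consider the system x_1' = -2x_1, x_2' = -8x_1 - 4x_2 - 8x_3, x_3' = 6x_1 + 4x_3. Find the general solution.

x_1(t) = -C_2e^(-2t), x_2(t) = -C_1e^(4t) + C_3e^(-4t), x_3(t) = C_1e^(4t) + C_2e^(-2t)

Coefficient matrix A = [[-2, 0, 0], [-8, -4, -8], [6, 0, 4]].
det(A - λI) = 0 gives eigenvalues λ = 4, -2, -4.
For λ=4: eigenvector (0,-1,1).
For λ=-2: eigenvector (-1,0,1).
For λ=-4: eigenvector (0,1,0).
General solution: C_1e^(4t)(0,-1,1) + C_2e^(-2t)(-1,0,1) + C_3e^(-4t)(0,1,0).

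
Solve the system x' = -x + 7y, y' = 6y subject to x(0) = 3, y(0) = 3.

Coefficient matrix A = [[-1, 7], [0, 6]].
Characteristic polynomial det(A - λI) = λ^2 - 5λ - 6 = 0.
Eigenvalues λ = -1, 6.
For λ=-1: (A-λI) row 1 is [0, 7], so an eigenvector is (-1, 0).
For λ=6: (A-λI) row 1 is [-7, 7], so an eigenvector is (1, 1).
General solution: K_1e^(-t)(-1,0) + K_2e^(6t)(1,1).
Applying x(0)=3, y(0)=3 gives K_1=0, K_2=3.

x(t) = 3e^(6t), y(t) = 3e^(6t)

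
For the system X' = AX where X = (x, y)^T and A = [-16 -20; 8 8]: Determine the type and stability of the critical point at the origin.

stable spiral

A = [[-16,-20],[8,8]]; det(A-λI) = λ^2 + 8λ + 32.
λ = -4 ± 4i: negative real part.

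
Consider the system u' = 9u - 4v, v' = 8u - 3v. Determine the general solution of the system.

Coefficient matrix A = [[9, -4], [8, -3]].
Characteristic polynomial det(A - λI) = λ^2 - 6λ + 5 = 0.
Eigenvalues λ = 1, 5.
For λ=1: (A-λI) row 1 is [8, -4], so an eigenvector is (1, 2).
For λ=5: (A-λI) row 1 is [4, -4], so an eigenvector is (-1, -1).
General solution: c_1e^(t)(1,2) + c_2e^(5t)(-1,-1).

u(t) = c_1e^(t) - c_2e^(5t), v(t) = 2c_1e^(t) - c_2e^(5t)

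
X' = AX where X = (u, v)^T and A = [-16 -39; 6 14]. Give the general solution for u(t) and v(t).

Coefficient matrix A = [[-16, -39], [6, 14]].
Characteristic polynomial det(A - λI) = λ^2 + 2λ + 10 = 0.
Eigenvalues λ = -1 ± 3i (complex conjugate pair).
For λ=-1+3i: an eigenvector is (-3,1) - i(2,-1) = (-3 - 2i, 1 + i).
A real fundamental pair from Re and Im of e^((-1+3i)t)v: X_1 = e^(-t)(cos(3t)·(-3,1) + sin(3t)·(2,-1)), X_2 = e^(-t)(sin(3t)·(-3,1) - cos(3t)·(2,-1)).
General solution: c_1X_1 + c_2X_2.

u(t) = 2c_1e^(-t)sin(3t) - 3c_1e^(-t)cos(3t) - 3c_2e^(-t)sin(3t) - 2c_2e^(-t)cos(3t), v(t) = -c_1e^(-t)sin(3t) + c_1e^(-t)cos(3t) + c_2e^(-t)sin(3t) + c_2e^(-t)cos(3t)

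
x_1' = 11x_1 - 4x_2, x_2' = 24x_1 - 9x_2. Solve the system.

Coefficient matrix A = [[11, -4], [24, -9]].
Characteristic polynomial det(A - λI) = λ^2 - 2λ - 3 = 0.
Eigenvalues λ = 3, -1.
For λ=3: (A-λI) row 1 is [8, -4], so an eigenvector is (-1, -2).
For λ=-1: (A-λI) row 1 is [12, -4], so an eigenvector is (-1, -3).
General solution: C_1e^(3t)(-1,-2) + C_2e^(-t)(-1,-3).

x_1(t) = -C_1e^(3t) - C_2e^(-t), x_2(t) = -2C_1e^(3t) - 3C_2e^(-t)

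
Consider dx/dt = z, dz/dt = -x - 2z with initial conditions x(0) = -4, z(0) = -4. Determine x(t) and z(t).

Coefficient matrix A = [[0, 1], [-1, -2]].
Characteristic polynomial det(A - λI) = λ^2 + 2λ + 1 = 0.
Single eigenvalue λ = -1 with algebraic multiplicity 2.
Eigenvector v = (1,-1); generalized eigenvector w with (A-λI)w=v is (3,-2).
General solution: e^(-t)[C_1·v + C_2·(t·v + w)].
Applying x(0)=-4, z(0)=-4 gives C_1=20, C_2=-8.

x(t) = -8te^(-t) - 4e^(-t), z(t) = 8te^(-t) - 4e^(-t)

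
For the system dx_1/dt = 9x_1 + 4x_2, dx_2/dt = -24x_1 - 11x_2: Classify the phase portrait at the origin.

A = [[9,4],[-24,-11]]; det(A-λI) = λ^2 + 2λ - 3.
λ = 1, -3: opposite signs.

saddle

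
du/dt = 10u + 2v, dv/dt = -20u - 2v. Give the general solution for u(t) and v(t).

u(t) = -K_1e^(4t)cos(2t) - K_2e^(4t)sin(2t), v(t) = K_1e^(4t)sin(2t) + 3K_1e^(4t)cos(2t) + 3K_2e^(4t)sin(2t) - K_2e^(4t)cos(2t)

Coefficient matrix A = [[10, 2], [-20, -2]].
Characteristic polynomial det(A - λI) = λ^2 - 8λ + 20 = 0.
Eigenvalues λ = 4 ± 2i (complex conjugate pair).
For λ=4+2i: an eigenvector is (-1,3) - i(0,1) = (-1, 3 - i).
A real fundamental pair from Re and Im of e^((4+2i)t)v: X_1 = e^(4t)(cos(2t)·(-1,3) + sin(2t)·(0,1)), X_2 = e^(4t)(sin(2t)·(-1,3) - cos(2t)·(0,1)).
General solution: K_1X_1 + K_2X_2.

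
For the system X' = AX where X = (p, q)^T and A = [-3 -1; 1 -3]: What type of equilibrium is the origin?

stable spiral

A = [[-3,-1],[1,-3]]; det(A-λI) = λ^2 + 6λ + 10.
λ = -3 ± i: negative real part.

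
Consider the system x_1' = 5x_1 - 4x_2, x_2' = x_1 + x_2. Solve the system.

x_1(t) = -2K_1e^(3t) - 2K_2te^(3t) + K_2e^(3t), x_2(t) = -K_1e^(3t) - K_2te^(3t) + K_2e^(3t)

Coefficient matrix A = [[5, -4], [1, 1]].
Characteristic polynomial det(A - λI) = λ^2 - 6λ + 9 = 0.
Single eigenvalue λ = 3 with algebraic multiplicity 2.
Eigenvector v = (-2,-1); generalized eigenvector w with (A-λI)w=v is (1,1).
General solution: e^(3t)[K_1·v + K_2·(t·v + w)].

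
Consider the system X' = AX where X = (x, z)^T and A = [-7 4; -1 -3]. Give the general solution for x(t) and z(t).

x(t) = -2c_1e^(-5t) - 2c_2te^(-5t) - c_2e^(-5t), z(t) = -c_1e^(-5t) - c_2te^(-5t) - c_2e^(-5t)

Coefficient matrix A = [[-7, 4], [-1, -3]].
Characteristic polynomial det(A - λI) = λ^2 + 10λ + 25 = 0.
Single eigenvalue λ = -5 with algebraic multiplicity 2.
Eigenvector v = (-2,-1); generalized eigenvector w with (A-λI)w=v is (-1,-1).
General solution: e^(-5t)[c_1·v + c_2·(t·v + w)].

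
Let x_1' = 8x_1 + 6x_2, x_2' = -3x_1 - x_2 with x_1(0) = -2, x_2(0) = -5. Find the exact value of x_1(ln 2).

-400

A = [[8,6],[-3,-1]]; eigenvalues λ = 5, 2.
Eigenvectors: (2,-1) for λ=5, (-1,1) for λ=2.
From the initial condition, c_1 = -7, c_2 = -12.
x_1(ln 2) = (-7)(2^5)(2) + (-12)(2^2)(-1) = -400.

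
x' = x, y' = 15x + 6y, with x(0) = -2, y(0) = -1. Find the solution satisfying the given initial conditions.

Coefficient matrix A = [[1, 0], [15, 6]].
Characteristic polynomial det(A - λI) = λ^2 - 7λ + 6 = 0.
Eigenvalues λ = 1, 6.
For λ=1: (A-λI) row 2 is [15, 5], so an eigenvector is (1, -3).
For λ=6: (A-λI) row 1 is [-5, 0], so an eigenvector is (0, 1).
General solution: c_1e^(t)(1,-3) + c_2e^(6t)(0,1).
Applying x(0)=-2, y(0)=-1 gives c_1=-2, c_2=-7.

x(t) = -2e^(t), y(t) = -7e^(6t) + 6e^(t)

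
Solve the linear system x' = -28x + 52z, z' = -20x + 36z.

x(t) = -3c_1e^(4t)sin(4t) + 2c_1e^(4t)cos(4t) + 2c_2e^(4t)sin(4t) + 3c_2e^(4t)cos(4t), z(t) = -2c_1e^(4t)sin(4t) + c_1e^(4t)cos(4t) + c_2e^(4t)sin(4t) + 2c_2e^(4t)cos(4t)

Coefficient matrix A = [[-28, 52], [-20, 36]].
Characteristic polynomial det(A - λI) = λ^2 - 8λ + 32 = 0.
Eigenvalues λ = 4 ± 4i (complex conjugate pair).
For λ=4+4i: an eigenvector is (2,1) - i(-3,-2) = (2 + 3i, 1 + 2i).
A real fundamental pair from Re and Im of e^((4+4i)t)v: X_1 = e^(4t)(cos(4t)·(2,1) + sin(4t)·(-3,-2)), X_2 = e^(4t)(sin(4t)·(2,1) - cos(4t)·(-3,-2)).
General solution: c_1X_1 + c_2X_2.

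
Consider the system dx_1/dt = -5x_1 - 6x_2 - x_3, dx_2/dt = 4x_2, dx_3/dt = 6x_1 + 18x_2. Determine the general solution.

x_1(t) = -K_1e^(4t) + K_2e^(-3t) - K_3e^(-2t), x_2(t) = K_1e^(4t), x_3(t) = 3K_1e^(4t) - 2K_2e^(-3t) + 3K_3e^(-2t)

Coefficient matrix A = [[-5, -6, -1], [0, 4, 0], [6, 18, 0]].
det(A - λI) = 0 gives eigenvalues λ = 4, -3, -2.
For λ=4: eigenvector (-1,1,3).
For λ=-3: eigenvector (1,0,-2).
For λ=-2: eigenvector (-1,0,3).
General solution: K_1e^(4t)(-1,1,3) + K_2e^(-3t)(1,0,-2) + K_3e^(-2t)(-1,0,3).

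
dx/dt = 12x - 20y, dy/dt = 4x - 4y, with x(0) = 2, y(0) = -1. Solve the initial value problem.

Coefficient matrix A = [[12, -20], [4, -4]].
Characteristic polynomial det(A - λI) = λ^2 - 8λ + 32 = 0.
Eigenvalues λ = 4 ± 4i (complex conjugate pair).
For λ=4+4i: an eigenvector is (-1,0) - i(-2,-1) = (-1 + 2i, 0 + i).
A real fundamental pair from Re and Im of e^((4+4i)t)v: X_1 = e^(4t)(cos(4t)·(-1,0) + sin(4t)·(-2,-1)), X_2 = e^(4t)(sin(4t)·(-1,0) - cos(4t)·(-2,-1)).
General solution: c_1X_1 + c_2X_2.
Applying x(0)=2, y(0)=-1 gives c_1=-4, c_2=-1.

x(t) = 9e^(4t)sin(4t) + 2e^(4t)cos(4t), y(t) = 4e^(4t)sin(4t) - e^(4t)cos(4t)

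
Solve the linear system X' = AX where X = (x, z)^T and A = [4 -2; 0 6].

x(t) = c_1e^(6t) - c_2e^(4t), z(t) = -c_1e^(6t)

Coefficient matrix A = [[4, -2], [0, 6]].
Characteristic polynomial det(A - λI) = λ^2 - 10λ + 24 = 0.
Eigenvalues λ = 6, 4.
For λ=6: (A-λI) row 1 is [-2, -2], so an eigenvector is (1, -1).
For λ=4: (A-λI) row 1 is [0, -2], so an eigenvector is (-1, 0).
General solution: c_1e^(6t)(1,-1) + c_2e^(4t)(-1,0).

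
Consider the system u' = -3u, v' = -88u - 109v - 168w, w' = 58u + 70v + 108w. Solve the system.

u(t) = K_2e^(-3t), v(t) = -3K_1e^(3t) - 4K_2e^(-3t) - 8K_3e^(-4t), w(t) = 2K_1e^(3t) + 2K_2e^(-3t) + 5K_3e^(-4t)

Coefficient matrix A = [[-3, 0, 0], [-88, -109, -168], [58, 70, 108]].
det(A - λI) = 0 gives eigenvalues λ = 3, -3, -4.
For λ=3: eigenvector (0,-3,2).
For λ=-3: eigenvector (1,-4,2).
For λ=-4: eigenvector (0,-8,5).
General solution: K_1e^(3t)(0,-3,2) + K_2e^(-3t)(1,-4,2) + K_3e^(-4t)(0,-8,5).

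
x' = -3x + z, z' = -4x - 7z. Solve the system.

Coefficient matrix A = [[-3, 1], [-4, -7]].
Characteristic polynomial det(A - λI) = λ^2 + 10λ + 25 = 0.
Single eigenvalue λ = -5 with algebraic multiplicity 2.
Eigenvector v = (1,-2); generalized eigenvector w with (A-λI)w=v is (1,-1).
General solution: e^(-5t)[c_1·v + c_2·(t·v + w)].

x(t) = c_1e^(-5t) + c_2te^(-5t) + c_2e^(-5t), z(t) = -2c_1e^(-5t) - 2c_2te^(-5t) - c_2e^(-5t)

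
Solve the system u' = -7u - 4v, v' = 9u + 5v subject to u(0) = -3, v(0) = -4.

u(t) = 34te^(-t) - 3e^(-t), v(t) = -51te^(-t) - 4e^(-t)

Coefficient matrix A = [[-7, -4], [9, 5]].
Characteristic polynomial det(A - λI) = λ^2 + 2λ + 1 = 0.
Single eigenvalue λ = -1 with algebraic multiplicity 2.
Eigenvector v = (-2,3); generalized eigenvector w with (A-λI)w=v is (-1,2).
General solution: e^(-t)[K_1·v + K_2·(t·v + w)].
Applying u(0)=-3, v(0)=-4 gives K_1=10, K_2=-17.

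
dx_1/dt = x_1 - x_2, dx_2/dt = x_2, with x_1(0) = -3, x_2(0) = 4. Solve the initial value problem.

x_1(t) = -4te^(t) - 3e^(t), x_2(t) = 4e^(t)

Coefficient matrix A = [[1, -1], [0, 1]].
Characteristic polynomial det(A - λI) = λ^2 - 2λ + 1 = 0.
Single eigenvalue λ = 1 with algebraic multiplicity 2.
Eigenvector v = (-1,0); generalized eigenvector w with (A-λI)w=v is (-1,1).
General solution: e^(t)[C_1·v + C_2·(t·v + w)].
Applying x_1(0)=-3, x_2(0)=4 gives C_1=-1, C_2=4.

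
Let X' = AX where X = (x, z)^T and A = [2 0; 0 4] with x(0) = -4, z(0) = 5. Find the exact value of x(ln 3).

A = [[2,0],[0,4]]; eigenvalues λ = 4, 2.
Eigenvectors: (0,1) for λ=4, (-1,0) for λ=2.
From the initial condition, c_1 = 5, c_2 = 4.
x(ln 3) = (5)(3^4)(0) + (4)(3^2)(-1) = -36.

-36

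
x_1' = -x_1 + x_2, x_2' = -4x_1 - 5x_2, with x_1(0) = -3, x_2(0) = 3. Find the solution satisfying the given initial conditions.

x_1(t) = -3te^(-3t) - 3e^(-3t), x_2(t) = 6te^(-3t) + 3e^(-3t)

Coefficient matrix A = [[-1, 1], [-4, -5]].
Characteristic polynomial det(A - λI) = λ^2 + 6λ + 9 = 0.
Single eigenvalue λ = -3 with algebraic multiplicity 2.
Eigenvector v = (-1,2); generalized eigenvector w with (A-λI)w=v is (-1,1).
General solution: e^(-3t)[c_1·v + c_2·(t·v + w)].
Applying x_1(0)=-3, x_2(0)=3 gives c_1=0, c_2=3.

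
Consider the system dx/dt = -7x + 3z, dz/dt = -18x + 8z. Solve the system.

Coefficient matrix A = [[-7, 3], [-18, 8]].
Characteristic polynomial det(A - λI) = λ^2 - λ - 2 = 0.
Eigenvalues λ = -1, 2.
For λ=-1: (A-λI) row 1 is [-6, 3], so an eigenvector is (1, 2).
For λ=2: (A-λI) row 1 is [-9, 3], so an eigenvector is (-1, -3).
General solution: K_1e^(-t)(1,2) + K_2e^(2t)(-1,-3).

x(t) = K_1e^(-t) - K_2e^(2t), z(t) = 2K_1e^(-t) - 3K_2e^(2t)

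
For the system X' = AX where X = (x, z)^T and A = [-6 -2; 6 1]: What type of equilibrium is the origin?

A = [[-6,-2],[6,1]]; det(A-λI) = λ^2 + 5λ + 6.
λ = -2, -3: both negative.

stable node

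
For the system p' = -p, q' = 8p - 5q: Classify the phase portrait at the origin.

A = [[-1,0],[8,-5]]; det(A-λI) = λ^2 + 6λ + 5.
λ = -1, -5: both negative.

stable node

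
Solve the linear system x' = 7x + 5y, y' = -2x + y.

x(t) = 2c_1e^(4t)sin(t) - c_1e^(4t)cos(t) - c_2e^(4t)sin(t) - 2c_2e^(4t)cos(t), y(t) = -c_1e^(4t)sin(t) + c_1e^(4t)cos(t) + c_2e^(4t)sin(t) + c_2e^(4t)cos(t)

Coefficient matrix A = [[7, 5], [-2, 1]].
Characteristic polynomial det(A - λI) = λ^2 - 8λ + 17 = 0.
Eigenvalues λ = 4 ± i (complex conjugate pair).
For λ=4+i: an eigenvector is (-1,1) - i(2,-1) = (-1 - 2i, 1 + i).
A real fundamental pair from Re and Im of e^((4+i)t)v: X_1 = e^(4t)(cos(t)·(-1,1) + sin(t)·(2,-1)), X_2 = e^(4t)(sin(t)·(-1,1) - cos(t)·(2,-1)).
General solution: c_1X_1 + c_2X_2.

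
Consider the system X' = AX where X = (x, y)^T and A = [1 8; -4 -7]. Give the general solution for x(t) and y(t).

x(t) = c_1e^(-3t)sin(4t) + c_1e^(-3t)cos(4t) + c_2e^(-3t)sin(4t) - c_2e^(-3t)cos(4t), y(t) = -c_1e^(-3t)sin(4t) + c_2e^(-3t)cos(4t)

Coefficient matrix A = [[1, 8], [-4, -7]].
Characteristic polynomial det(A - λI) = λ^2 + 6λ + 25 = 0.
Eigenvalues λ = -3 ± 4i (complex conjugate pair).
For λ=-3+4i: an eigenvector is (1,0) - i(1,-1) = (1 - i, 0 + i).
A real fundamental pair from Re and Im of e^((-3+4i)t)v: X_1 = e^(-3t)(cos(4t)·(1,0) + sin(4t)·(1,-1)), X_2 = e^(-3t)(sin(4t)·(1,0) - cos(4t)·(1,-1)).
General solution: c_1X_1 + c_2X_2.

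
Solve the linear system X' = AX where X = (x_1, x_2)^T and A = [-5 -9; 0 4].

x_1(t) = c_1e^(4t) + c_2e^(-5t), x_2(t) = -c_1e^(4t)

Coefficient matrix A = [[-5, -9], [0, 4]].
Characteristic polynomial det(A - λI) = λ^2 + λ - 20 = 0.
Eigenvalues λ = 4, -5.
For λ=4: (A-λI) row 1 is [-9, -9], so an eigenvector is (1, -1).
For λ=-5: (A-λI) row 1 is [0, -9], so an eigenvector is (1, 0).
General solution: c_1e^(4t)(1,-1) + c_2e^(-5t)(1,0).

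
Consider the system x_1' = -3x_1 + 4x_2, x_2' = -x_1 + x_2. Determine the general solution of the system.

Coefficient matrix A = [[-3, 4], [-1, 1]].
Characteristic polynomial det(A - λI) = λ^2 + 2λ + 1 = 0.
Single eigenvalue λ = -1 with algebraic multiplicity 2.
Eigenvector v = (2,1); generalized eigenvector w with (A-λI)w=v is (-1,0).
General solution: e^(-t)[c_1·v + c_2·(t·v + w)].

x_1(t) = 2c_1e^(-t) + 2c_2te^(-t) - c_2e^(-t), x_2(t) = c_1e^(-t) + c_2te^(-t)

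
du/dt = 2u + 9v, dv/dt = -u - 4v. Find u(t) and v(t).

Coefficient matrix A = [[2, 9], [-1, -4]].
Characteristic polynomial det(A - λI) = λ^2 + 2λ + 1 = 0.
Single eigenvalue λ = -1 with algebraic multiplicity 2.
Eigenvector v = (3,-1); generalized eigenvector w with (A-λI)w=v is (1,0).
General solution: e^(-t)[K_1·v + K_2·(t·v + w)].

u(t) = 3K_1e^(-t) + 3K_2te^(-t) + K_2e^(-t), v(t) = -K_1e^(-t) - K_2te^(-t)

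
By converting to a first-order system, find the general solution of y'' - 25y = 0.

Let x_1 = y, x_2 = y'. Then x_1' = x_2 and x_2' = 25x_1.
A = [[0,1],[25,0]]; det(A-λI) = λ^2 - 25.
Eigenvalues λ = 5, -5 with eigenvectors (1,5), (1,-5).

y(t) = C_1e^(5t) + C_2e^(-5t)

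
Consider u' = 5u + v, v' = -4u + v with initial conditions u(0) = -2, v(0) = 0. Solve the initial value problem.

Coefficient matrix A = [[5, 1], [-4, 1]].
Characteristic polynomial det(A - λI) = λ^2 - 6λ + 9 = 0.
Single eigenvalue λ = 3 with algebraic multiplicity 2.
Eigenvector v = (1,-2); generalized eigenvector w with (A-λI)w=v is (2,-3).
General solution: e^(3t)[C_1·v + C_2·(t·v + w)].
Applying u(0)=-2, v(0)=0 gives C_1=6, C_2=-4.

u(t) = -4te^(3t) - 2e^(3t), v(t) = 8te^(3t)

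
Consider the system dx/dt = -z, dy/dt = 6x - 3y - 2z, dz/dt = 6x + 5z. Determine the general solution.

Coefficient matrix A = [[0, 0, -1], [6, -3, -2], [6, 0, 5]].
det(A - λI) = 0 gives eigenvalues λ = 2, -3, 3.
For λ=2: eigenvector (1,2,-2).
For λ=-3: eigenvector (0,1,0).
For λ=3: eigenvector (-1,-2,3).
General solution: K_1e^(2t)(1,2,-2) + K_2e^(-3t)(0,1,0) + K_3e^(3t)(-1,-2,3).

x(t) = K_1e^(2t) - K_3e^(3t), y(t) = 2K_1e^(2t) + K_2e^(-3t) - 2K_3e^(3t), z(t) = -2K_1e^(2t) + 3K_3e^(3t)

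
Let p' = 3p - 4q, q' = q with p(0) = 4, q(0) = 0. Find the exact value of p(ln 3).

108

A = [[3,-4],[0,1]]; eigenvalues λ = 3, 1.
Eigenvectors: (-1,0) for λ=3, (-2,-1) for λ=1.
From the initial condition, c_1 = -4, c_2 = 0.
p(ln 3) = (-4)(3^3)(-1) + (0)(3^1)(-2) = 108.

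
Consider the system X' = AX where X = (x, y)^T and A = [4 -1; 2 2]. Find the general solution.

Coefficient matrix A = [[4, -1], [2, 2]].
Characteristic polynomial det(A - λI) = λ^2 - 6λ + 10 = 0.
Eigenvalues λ = 3 ± i (complex conjugate pair).
For λ=3+i: an eigenvector is (0,1) - i(-1,-1) = (0 + i, 1 + i).
A real fundamental pair from Re and Im of e^((3+i)t)v: X_1 = e^(3t)(cos(t)·(0,1) + sin(t)·(-1,-1)), X_2 = e^(3t)(sin(t)·(0,1) - cos(t)·(-1,-1)).
General solution: K_1X_1 + K_2X_2.

x(t) = -K_1e^(3t)sin(t) + K_2e^(3t)cos(t), y(t) = -K_1e^(3t)sin(t) + K_1e^(3t)cos(t) + K_2e^(3t)sin(t) + K_2e^(3t)cos(t)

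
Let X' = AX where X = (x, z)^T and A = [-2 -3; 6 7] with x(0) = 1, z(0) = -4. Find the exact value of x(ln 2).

A = [[-2,-3],[6,7]]; eigenvalues λ = 4, 1.
Eigenvectors: (-1,2) for λ=4, (-1,1) for λ=1.
From the initial condition, c_1 = -3, c_2 = 2.
x(ln 2) = (-3)(2^4)(-1) + (2)(2^1)(-1) = 44.

44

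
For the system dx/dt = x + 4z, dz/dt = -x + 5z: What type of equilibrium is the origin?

A = [[1,4],[-1,5]]; det(A-λI) = λ^2 - 6λ + 9.
repeated λ = 3 with a single eigenvector.

unstable improper node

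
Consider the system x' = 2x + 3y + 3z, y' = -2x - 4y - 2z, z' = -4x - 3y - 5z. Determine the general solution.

x(t) = C_1e^(-t) - C_3e^(-4t), y(t) = -C_2e^(-2t) + C_3e^(-4t), z(t) = -C_1e^(-t) + C_2e^(-2t) + C_3e^(-4t)

Coefficient matrix A = [[2, 3, 3], [-2, -4, -2], [-4, -3, -5]].
det(A - λI) = 0 gives eigenvalues λ = -1, -2, -4.
For λ=-1: eigenvector (1,0,-1).
For λ=-2: eigenvector (0,-1,1).
For λ=-4: eigenvector (-1,1,1).
General solution: C_1e^(-t)(1,0,-1) + C_2e^(-2t)(0,-1,1) + C_3e^(-4t)(-1,1,1).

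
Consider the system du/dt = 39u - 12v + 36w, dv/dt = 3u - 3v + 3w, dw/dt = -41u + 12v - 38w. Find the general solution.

Coefficient matrix A = [[39, -12, 36], [3, -3, 3], [-41, 12, -38]].
det(A - λI) = 0 gives eigenvalues λ = -3, 3, -2.
For λ=-3: eigenvector (2,1,-2).
For λ=3: eigenvector (1,0,-1).
For λ=-2: eigenvector (0,3,1).
General solution: K_1e^(-3t)(2,1,-2) + K_2e^(3t)(1,0,-1) + K_3e^(-2t)(0,3,1).

u(t) = 2K_1e^(-3t) + K_2e^(3t), v(t) = K_1e^(-3t) + 3K_3e^(-2t), w(t) = -2K_1e^(-3t) - K_2e^(3t) + K_3e^(-2t)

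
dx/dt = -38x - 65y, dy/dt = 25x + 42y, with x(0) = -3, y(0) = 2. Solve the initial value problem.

x(t) = -2e^(2t)sin(5t) - 3e^(2t)cos(5t), y(t) = e^(2t)sin(5t) + 2e^(2t)cos(5t)

Coefficient matrix A = [[-38, -65], [25, 42]].
Characteristic polynomial det(A - λI) = λ^2 - 4λ + 29 = 0.
Eigenvalues λ = 2 ± 5i (complex conjugate pair).
For λ=2+5i: an eigenvector is (-3,2) - i(-2,1) = (-3 + 2i, 2 - i).
A real fundamental pair from Re and Im of e^((2+5i)t)v: X_1 = e^(2t)(cos(5t)·(-3,2) + sin(5t)·(-2,1)), X_2 = e^(2t)(sin(5t)·(-3,2) - cos(5t)·(-2,1)).
General solution: K_1X_1 + K_2X_2.
Applying x(0)=-3, y(0)=2 gives K_1=1, K_2=0.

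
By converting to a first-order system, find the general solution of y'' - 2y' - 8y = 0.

Let x_1 = y, x_2 = y'. Then x_1' = x_2 and x_2' = 8x_1 + 2x_2.
A = [[0,1],[8,2]]; det(A-λI) = λ^2 - 2λ - 8.
Eigenvalues λ = 4, -2 with eigenvectors (1,4), (1,-2).

y(t) = C_1e^(4t) + C_2e^(-2t)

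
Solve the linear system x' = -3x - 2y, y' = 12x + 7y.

x(t) = -K_1e^(t) - K_2e^(3t), y(t) = 2K_1e^(t) + 3K_2e^(3t)

Coefficient matrix A = [[-3, -2], [12, 7]].
Characteristic polynomial det(A - λI) = λ^2 - 4λ + 3 = 0.
Eigenvalues λ = 1, 3.
For λ=1: (A-λI) row 1 is [-4, -2], so an eigenvector is (-1, 2).
For λ=3: (A-λI) row 1 is [-6, -2], so an eigenvector is (-1, 3).
General solution: K_1e^(t)(-1,2) + K_2e^(3t)(-1,3).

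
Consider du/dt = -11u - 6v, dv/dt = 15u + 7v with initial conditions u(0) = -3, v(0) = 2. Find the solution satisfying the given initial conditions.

u(t) = 5e^(-2t)sin(3t) - 3e^(-2t)cos(3t), v(t) = -9e^(-2t)sin(3t) + 2e^(-2t)cos(3t)

Coefficient matrix A = [[-11, -6], [15, 7]].
Characteristic polynomial det(A - λI) = λ^2 + 4λ + 13 = 0.
Eigenvalues λ = -2 ± 3i (complex conjugate pair).
For λ=-2+3i: an eigenvector is (1,-2) - i(1,-1) = (1 - i, -2 + i).
A real fundamental pair from Re and Im of e^((-2+3i)t)v: X_1 = e^(-2t)(cos(3t)·(1,-2) + sin(3t)·(1,-1)), X_2 = e^(-2t)(sin(3t)·(1,-2) - cos(3t)·(1,-1)).
General solution: C_1X_1 + C_2X_2.
Applying u(0)=-3, v(0)=2 gives C_1=1, C_2=4.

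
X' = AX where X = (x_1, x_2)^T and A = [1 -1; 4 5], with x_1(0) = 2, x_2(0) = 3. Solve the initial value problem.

Coefficient matrix A = [[1, -1], [4, 5]].
Characteristic polynomial det(A - λI) = λ^2 - 6λ + 9 = 0.
Single eigenvalue λ = 3 with algebraic multiplicity 2.
Eigenvector v = (1,-2); generalized eigenvector w with (A-λI)w=v is (-2,3).
General solution: e^(3t)[K_1·v + K_2·(t·v + w)].
Applying x_1(0)=2, x_2(0)=3 gives K_1=-12, K_2=-7.

x_1(t) = -7te^(3t) + 2e^(3t), x_2(t) = 14te^(3t) + 3e^(3t)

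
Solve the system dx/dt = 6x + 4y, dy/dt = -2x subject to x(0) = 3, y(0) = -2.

x(t) = 2e^(4t) + e^(2t), y(t) = -e^(4t) - e^(2t)

Coefficient matrix A = [[6, 4], [-2, 0]].
Characteristic polynomial det(A - λI) = λ^2 - 6λ + 8 = 0.
Eigenvalues λ = 2, 4.
For λ=2: (A-λI) row 1 is [4, 4], so an eigenvector is (1, -1).
For λ=4: (A-λI) row 1 is [2, 4], so an eigenvector is (2, -1).
General solution: c_1e^(2t)(1,-1) + c_2e^(4t)(2,-1).
Applying x(0)=3, y(0)=-2 gives c_1=1, c_2=1.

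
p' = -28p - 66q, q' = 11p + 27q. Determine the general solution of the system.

Coefficient matrix A = [[-28, -66], [11, 27]].
Characteristic polynomial det(A - λI) = λ^2 + λ - 30 = 0.
Eigenvalues λ = -6, 5.
For λ=-6: (A-λI) row 1 is [-22, -66], so an eigenvector is (3, -1).
For λ=5: (A-λI) row 1 is [-33, -66], so an eigenvector is (2, -1).
General solution: K_1e^(-6t)(3,-1) + K_2e^(5t)(2,-1).

p(t) = 3K_1e^(-6t) + 2K_2e^(5t), q(t) = -K_1e^(-6t) - K_2e^(5t)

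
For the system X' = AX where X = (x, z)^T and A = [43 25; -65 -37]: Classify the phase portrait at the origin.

A = [[43,25],[-65,-37]]; det(A-λI) = λ^2 - 6λ + 34.
λ = 3 ± 5i: positive real part.

unstable spiral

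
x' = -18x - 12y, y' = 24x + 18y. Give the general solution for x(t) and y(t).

x(t) = c_1e^(6t) + c_2e^(-6t), y(t) = -2c_1e^(6t) - c_2e^(-6t)

Coefficient matrix A = [[-18, -12], [24, 18]].
Characteristic polynomial det(A - λI) = λ^2 - 36 = 0.
Eigenvalues λ = 6, -6.
For λ=6: (A-λI) row 1 is [-24, -12], so an eigenvector is (1, -2).
For λ=-6: (A-λI) row 1 is [-12, -12], so an eigenvector is (1, -1).
General solution: c_1e^(6t)(1,-2) + c_2e^(-6t)(1,-1).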